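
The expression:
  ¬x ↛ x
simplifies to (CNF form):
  True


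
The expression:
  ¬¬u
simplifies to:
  u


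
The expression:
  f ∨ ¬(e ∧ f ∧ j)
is always true.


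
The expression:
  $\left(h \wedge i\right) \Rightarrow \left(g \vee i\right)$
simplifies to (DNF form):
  $\text{True}$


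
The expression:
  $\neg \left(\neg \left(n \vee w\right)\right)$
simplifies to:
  $n \vee w$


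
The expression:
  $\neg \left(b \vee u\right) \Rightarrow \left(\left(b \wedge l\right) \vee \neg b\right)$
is always true.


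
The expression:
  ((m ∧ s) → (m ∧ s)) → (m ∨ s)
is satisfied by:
  {m: True, s: True}
  {m: True, s: False}
  {s: True, m: False}


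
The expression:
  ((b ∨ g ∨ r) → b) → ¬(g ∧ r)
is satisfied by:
  {g: False, b: False, r: False}
  {r: True, g: False, b: False}
  {b: True, g: False, r: False}
  {r: True, b: True, g: False}
  {g: True, r: False, b: False}
  {r: True, g: True, b: False}
  {b: True, g: True, r: False}


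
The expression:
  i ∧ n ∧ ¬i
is never true.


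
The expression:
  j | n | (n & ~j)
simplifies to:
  j | n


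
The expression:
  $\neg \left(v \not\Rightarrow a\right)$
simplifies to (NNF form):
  $a \vee \neg v$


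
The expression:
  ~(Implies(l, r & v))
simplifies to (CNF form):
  l & (~r | ~v)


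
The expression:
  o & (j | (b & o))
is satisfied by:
  {o: True, b: True, j: True}
  {o: True, b: True, j: False}
  {o: True, j: True, b: False}


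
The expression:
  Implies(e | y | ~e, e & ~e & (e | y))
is never true.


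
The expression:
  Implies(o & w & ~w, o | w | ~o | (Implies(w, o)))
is always true.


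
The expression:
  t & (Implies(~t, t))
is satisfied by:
  {t: True}


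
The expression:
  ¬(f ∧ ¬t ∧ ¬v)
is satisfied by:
  {t: True, v: True, f: False}
  {t: True, v: False, f: False}
  {v: True, t: False, f: False}
  {t: False, v: False, f: False}
  {f: True, t: True, v: True}
  {f: True, t: True, v: False}
  {f: True, v: True, t: False}


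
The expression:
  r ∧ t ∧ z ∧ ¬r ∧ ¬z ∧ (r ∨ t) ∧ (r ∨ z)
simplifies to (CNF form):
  False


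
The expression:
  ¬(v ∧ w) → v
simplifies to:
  v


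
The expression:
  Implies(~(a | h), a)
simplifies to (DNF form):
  a | h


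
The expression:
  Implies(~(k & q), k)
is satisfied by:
  {k: True}


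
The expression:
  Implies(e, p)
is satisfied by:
  {p: True, e: False}
  {e: False, p: False}
  {e: True, p: True}


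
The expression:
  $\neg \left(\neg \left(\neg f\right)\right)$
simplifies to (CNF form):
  $\neg f$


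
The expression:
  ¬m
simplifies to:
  ¬m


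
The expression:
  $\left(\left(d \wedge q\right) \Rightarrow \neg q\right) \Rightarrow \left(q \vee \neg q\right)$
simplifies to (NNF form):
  $\text{True}$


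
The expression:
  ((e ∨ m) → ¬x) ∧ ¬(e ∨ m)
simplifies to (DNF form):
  ¬e ∧ ¬m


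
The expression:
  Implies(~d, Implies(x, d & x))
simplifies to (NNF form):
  d | ~x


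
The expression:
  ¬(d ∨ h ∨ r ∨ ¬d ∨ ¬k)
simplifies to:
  False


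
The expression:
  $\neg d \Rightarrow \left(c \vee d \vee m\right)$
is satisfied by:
  {c: True, d: True, m: True}
  {c: True, d: True, m: False}
  {c: True, m: True, d: False}
  {c: True, m: False, d: False}
  {d: True, m: True, c: False}
  {d: True, m: False, c: False}
  {m: True, d: False, c: False}


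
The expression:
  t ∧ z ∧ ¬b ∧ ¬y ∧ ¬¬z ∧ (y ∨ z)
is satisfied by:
  {t: True, z: True, b: False, y: False}


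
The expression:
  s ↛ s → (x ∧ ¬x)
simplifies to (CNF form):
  True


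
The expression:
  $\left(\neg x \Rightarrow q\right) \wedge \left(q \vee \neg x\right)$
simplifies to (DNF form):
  $q$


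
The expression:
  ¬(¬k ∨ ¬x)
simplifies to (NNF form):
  k ∧ x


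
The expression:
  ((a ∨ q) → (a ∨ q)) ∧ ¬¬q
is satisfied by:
  {q: True}


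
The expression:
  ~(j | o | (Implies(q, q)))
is never true.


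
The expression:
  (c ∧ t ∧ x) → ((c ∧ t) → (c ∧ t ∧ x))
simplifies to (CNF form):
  True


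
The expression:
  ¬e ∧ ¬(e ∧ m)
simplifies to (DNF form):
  ¬e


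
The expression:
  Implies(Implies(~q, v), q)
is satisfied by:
  {q: True, v: False}
  {v: False, q: False}
  {v: True, q: True}


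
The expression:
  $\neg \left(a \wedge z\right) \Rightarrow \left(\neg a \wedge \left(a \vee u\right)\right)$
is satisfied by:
  {u: True, z: True, a: False}
  {u: True, z: False, a: False}
  {a: True, u: True, z: True}
  {a: True, z: True, u: False}


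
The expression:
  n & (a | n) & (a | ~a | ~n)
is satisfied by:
  {n: True}


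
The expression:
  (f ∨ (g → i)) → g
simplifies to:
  g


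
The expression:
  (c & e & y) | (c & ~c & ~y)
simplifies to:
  c & e & y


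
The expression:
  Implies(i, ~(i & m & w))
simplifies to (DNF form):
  ~i | ~m | ~w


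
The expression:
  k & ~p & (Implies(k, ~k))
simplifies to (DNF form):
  False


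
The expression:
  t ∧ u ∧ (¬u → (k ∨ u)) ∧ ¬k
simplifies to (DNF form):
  t ∧ u ∧ ¬k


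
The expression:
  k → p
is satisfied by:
  {p: True, k: False}
  {k: False, p: False}
  {k: True, p: True}


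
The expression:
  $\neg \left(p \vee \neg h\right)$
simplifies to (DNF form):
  $h \wedge \neg p$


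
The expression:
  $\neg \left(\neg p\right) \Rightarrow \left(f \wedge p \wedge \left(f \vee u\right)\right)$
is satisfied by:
  {f: True, p: False}
  {p: False, f: False}
  {p: True, f: True}


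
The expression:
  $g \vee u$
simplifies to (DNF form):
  $g \vee u$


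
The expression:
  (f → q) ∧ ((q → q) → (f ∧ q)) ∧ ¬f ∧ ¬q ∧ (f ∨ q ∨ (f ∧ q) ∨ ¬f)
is never true.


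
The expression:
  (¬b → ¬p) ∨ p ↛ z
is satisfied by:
  {b: True, p: False, z: False}
  {p: False, z: False, b: False}
  {b: True, z: True, p: False}
  {z: True, p: False, b: False}
  {b: True, p: True, z: False}
  {p: True, b: False, z: False}
  {b: True, z: True, p: True}


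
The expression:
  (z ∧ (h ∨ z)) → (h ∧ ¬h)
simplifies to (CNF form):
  ¬z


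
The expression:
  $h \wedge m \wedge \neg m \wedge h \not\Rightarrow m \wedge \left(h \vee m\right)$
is never true.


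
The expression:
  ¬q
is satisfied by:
  {q: False}


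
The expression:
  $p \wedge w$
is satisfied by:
  {p: True, w: True}


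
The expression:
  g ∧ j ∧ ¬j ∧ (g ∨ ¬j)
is never true.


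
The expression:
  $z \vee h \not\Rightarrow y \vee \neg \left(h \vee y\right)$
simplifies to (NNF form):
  $z \vee \neg y$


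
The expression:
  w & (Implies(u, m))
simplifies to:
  w & (m | ~u)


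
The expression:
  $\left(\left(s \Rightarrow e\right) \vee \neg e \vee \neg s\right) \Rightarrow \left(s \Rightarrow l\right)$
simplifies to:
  $l \vee \neg s$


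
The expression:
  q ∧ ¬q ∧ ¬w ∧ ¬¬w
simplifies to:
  False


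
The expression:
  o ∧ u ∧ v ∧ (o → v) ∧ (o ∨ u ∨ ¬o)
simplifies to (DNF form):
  o ∧ u ∧ v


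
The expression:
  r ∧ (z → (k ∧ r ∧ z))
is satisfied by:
  {r: True, k: True, z: False}
  {r: True, z: False, k: False}
  {r: True, k: True, z: True}


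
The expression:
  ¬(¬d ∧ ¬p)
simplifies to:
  d ∨ p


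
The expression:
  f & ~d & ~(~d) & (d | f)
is never true.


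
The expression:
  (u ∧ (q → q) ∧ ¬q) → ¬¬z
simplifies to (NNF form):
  q ∨ z ∨ ¬u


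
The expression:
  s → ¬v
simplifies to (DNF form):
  ¬s ∨ ¬v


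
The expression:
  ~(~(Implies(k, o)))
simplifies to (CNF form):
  o | ~k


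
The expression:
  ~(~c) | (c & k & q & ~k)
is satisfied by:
  {c: True}


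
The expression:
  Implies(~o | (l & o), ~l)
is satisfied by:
  {l: False}


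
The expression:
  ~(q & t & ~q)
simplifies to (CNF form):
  True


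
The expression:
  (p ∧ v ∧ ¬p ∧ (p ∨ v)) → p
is always true.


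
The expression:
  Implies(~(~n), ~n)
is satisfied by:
  {n: False}


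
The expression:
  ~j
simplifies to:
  ~j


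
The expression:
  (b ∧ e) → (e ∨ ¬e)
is always true.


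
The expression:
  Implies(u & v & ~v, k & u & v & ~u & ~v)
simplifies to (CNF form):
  True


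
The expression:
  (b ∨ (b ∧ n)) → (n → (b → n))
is always true.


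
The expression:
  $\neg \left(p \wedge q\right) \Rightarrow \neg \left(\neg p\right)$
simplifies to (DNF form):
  $p$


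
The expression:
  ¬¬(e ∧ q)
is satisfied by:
  {e: True, q: True}


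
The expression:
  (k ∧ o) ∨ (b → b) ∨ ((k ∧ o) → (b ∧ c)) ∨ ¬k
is always true.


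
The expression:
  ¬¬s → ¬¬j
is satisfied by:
  {j: True, s: False}
  {s: False, j: False}
  {s: True, j: True}


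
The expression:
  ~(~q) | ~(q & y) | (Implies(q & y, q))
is always true.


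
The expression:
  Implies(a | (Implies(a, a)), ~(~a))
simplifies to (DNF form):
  a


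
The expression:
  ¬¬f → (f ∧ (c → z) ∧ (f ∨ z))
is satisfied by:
  {z: True, c: False, f: False}
  {c: False, f: False, z: False}
  {f: True, z: True, c: False}
  {f: True, c: False, z: False}
  {z: True, c: True, f: False}
  {c: True, z: False, f: False}
  {f: True, c: True, z: True}


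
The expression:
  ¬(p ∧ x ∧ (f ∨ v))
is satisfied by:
  {f: False, p: False, x: False, v: False}
  {v: True, f: False, p: False, x: False}
  {f: True, v: False, p: False, x: False}
  {v: True, f: True, p: False, x: False}
  {x: True, v: False, f: False, p: False}
  {x: True, v: True, f: False, p: False}
  {x: True, f: True, v: False, p: False}
  {x: True, v: True, f: True, p: False}
  {p: True, x: False, f: False, v: False}
  {p: True, v: True, x: False, f: False}
  {p: True, f: True, x: False, v: False}
  {v: True, p: True, f: True, x: False}
  {p: True, x: True, v: False, f: False}


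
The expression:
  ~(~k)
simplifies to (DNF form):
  k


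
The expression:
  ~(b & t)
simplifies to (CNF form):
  ~b | ~t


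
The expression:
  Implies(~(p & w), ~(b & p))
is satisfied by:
  {w: True, p: False, b: False}
  {p: False, b: False, w: False}
  {b: True, w: True, p: False}
  {b: True, p: False, w: False}
  {w: True, p: True, b: False}
  {p: True, w: False, b: False}
  {b: True, p: True, w: True}


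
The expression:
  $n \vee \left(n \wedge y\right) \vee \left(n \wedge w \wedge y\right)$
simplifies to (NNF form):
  $n$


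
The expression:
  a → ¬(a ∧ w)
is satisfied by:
  {w: False, a: False}
  {a: True, w: False}
  {w: True, a: False}


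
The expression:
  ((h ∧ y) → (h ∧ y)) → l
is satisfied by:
  {l: True}


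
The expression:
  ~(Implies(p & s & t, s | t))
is never true.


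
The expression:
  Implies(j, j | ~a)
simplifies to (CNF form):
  True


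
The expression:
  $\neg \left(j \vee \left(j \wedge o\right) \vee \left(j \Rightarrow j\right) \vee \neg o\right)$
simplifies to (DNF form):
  $\text{False}$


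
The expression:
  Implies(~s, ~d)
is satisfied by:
  {s: True, d: False}
  {d: False, s: False}
  {d: True, s: True}


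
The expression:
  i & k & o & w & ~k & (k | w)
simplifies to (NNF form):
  False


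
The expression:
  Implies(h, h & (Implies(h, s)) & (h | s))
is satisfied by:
  {s: True, h: False}
  {h: False, s: False}
  {h: True, s: True}


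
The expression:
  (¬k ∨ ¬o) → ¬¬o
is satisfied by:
  {o: True}


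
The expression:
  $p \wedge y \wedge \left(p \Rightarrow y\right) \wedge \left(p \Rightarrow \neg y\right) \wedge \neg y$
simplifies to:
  $\text{False}$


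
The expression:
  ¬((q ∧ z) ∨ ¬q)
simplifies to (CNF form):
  q ∧ ¬z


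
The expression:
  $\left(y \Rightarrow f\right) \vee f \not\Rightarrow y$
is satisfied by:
  {f: True, y: False}
  {y: False, f: False}
  {y: True, f: True}


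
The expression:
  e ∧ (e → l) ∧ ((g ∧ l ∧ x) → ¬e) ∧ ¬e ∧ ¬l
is never true.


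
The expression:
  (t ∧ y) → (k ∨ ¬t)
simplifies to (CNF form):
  k ∨ ¬t ∨ ¬y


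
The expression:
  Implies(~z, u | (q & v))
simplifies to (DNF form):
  u | z | (q & v)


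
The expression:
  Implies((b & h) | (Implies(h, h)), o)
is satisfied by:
  {o: True}


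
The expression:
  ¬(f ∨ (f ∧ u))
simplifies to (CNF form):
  ¬f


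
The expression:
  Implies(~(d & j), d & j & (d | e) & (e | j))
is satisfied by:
  {j: True, d: True}


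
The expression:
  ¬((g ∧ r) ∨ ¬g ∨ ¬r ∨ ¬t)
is never true.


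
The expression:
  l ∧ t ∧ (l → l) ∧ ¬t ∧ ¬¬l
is never true.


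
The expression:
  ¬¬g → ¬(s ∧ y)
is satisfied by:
  {s: False, y: False, g: False}
  {g: True, s: False, y: False}
  {y: True, s: False, g: False}
  {g: True, y: True, s: False}
  {s: True, g: False, y: False}
  {g: True, s: True, y: False}
  {y: True, s: True, g: False}


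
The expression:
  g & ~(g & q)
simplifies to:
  g & ~q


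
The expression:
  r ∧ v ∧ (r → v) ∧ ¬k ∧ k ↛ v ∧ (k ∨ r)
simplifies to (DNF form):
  False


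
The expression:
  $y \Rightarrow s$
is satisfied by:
  {s: True, y: False}
  {y: False, s: False}
  {y: True, s: True}


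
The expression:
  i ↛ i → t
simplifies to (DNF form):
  True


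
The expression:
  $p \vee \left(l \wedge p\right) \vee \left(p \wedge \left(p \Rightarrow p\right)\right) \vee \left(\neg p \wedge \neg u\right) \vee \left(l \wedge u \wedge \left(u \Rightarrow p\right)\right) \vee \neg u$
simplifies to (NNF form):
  $p \vee \neg u$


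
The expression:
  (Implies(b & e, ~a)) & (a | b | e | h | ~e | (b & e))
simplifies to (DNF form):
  ~a | ~b | ~e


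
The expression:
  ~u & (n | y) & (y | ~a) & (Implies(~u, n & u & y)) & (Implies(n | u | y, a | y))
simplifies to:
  False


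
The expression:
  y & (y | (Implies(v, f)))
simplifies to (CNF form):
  y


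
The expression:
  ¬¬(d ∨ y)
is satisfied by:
  {y: True, d: True}
  {y: True, d: False}
  {d: True, y: False}


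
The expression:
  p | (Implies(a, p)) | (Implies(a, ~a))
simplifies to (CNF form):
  p | ~a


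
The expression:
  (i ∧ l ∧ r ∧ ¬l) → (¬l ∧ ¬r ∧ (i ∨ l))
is always true.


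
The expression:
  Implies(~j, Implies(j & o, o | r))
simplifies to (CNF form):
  True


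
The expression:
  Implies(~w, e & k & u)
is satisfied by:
  {u: True, w: True, k: True, e: True}
  {u: True, w: True, k: True, e: False}
  {u: True, w: True, e: True, k: False}
  {u: True, w: True, e: False, k: False}
  {w: True, k: True, e: True, u: False}
  {w: True, k: True, e: False, u: False}
  {w: True, k: False, e: True, u: False}
  {w: True, k: False, e: False, u: False}
  {u: True, k: True, e: True, w: False}


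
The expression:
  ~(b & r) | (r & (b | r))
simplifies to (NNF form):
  True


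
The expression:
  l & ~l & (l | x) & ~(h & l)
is never true.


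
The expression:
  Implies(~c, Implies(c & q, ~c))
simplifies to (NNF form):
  True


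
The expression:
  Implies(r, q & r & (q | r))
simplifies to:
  q | ~r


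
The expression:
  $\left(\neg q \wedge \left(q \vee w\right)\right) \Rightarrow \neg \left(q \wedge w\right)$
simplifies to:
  $\text{True}$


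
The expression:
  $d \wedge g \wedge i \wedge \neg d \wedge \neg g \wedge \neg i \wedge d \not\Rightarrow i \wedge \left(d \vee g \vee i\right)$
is never true.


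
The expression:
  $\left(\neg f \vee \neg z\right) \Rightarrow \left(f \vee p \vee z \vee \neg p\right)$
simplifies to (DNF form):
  $\text{True}$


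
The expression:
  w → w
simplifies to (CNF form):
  True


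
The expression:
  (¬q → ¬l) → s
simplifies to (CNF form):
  (l ∨ s) ∧ (s ∨ ¬q)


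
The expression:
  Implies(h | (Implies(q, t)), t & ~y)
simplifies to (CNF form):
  (q | t) & (t | ~h) & (~t | ~y)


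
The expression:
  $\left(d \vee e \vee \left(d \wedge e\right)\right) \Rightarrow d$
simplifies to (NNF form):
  $d \vee \neg e$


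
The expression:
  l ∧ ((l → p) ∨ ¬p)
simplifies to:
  l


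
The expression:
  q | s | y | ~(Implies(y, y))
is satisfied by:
  {y: True, q: True, s: True}
  {y: True, q: True, s: False}
  {y: True, s: True, q: False}
  {y: True, s: False, q: False}
  {q: True, s: True, y: False}
  {q: True, s: False, y: False}
  {s: True, q: False, y: False}


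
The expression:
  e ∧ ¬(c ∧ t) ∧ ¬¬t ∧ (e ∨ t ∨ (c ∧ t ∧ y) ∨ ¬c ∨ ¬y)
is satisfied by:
  {t: True, e: True, c: False}


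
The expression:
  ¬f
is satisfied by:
  {f: False}


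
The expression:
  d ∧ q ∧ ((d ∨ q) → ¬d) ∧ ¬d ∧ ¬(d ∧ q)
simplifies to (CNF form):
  False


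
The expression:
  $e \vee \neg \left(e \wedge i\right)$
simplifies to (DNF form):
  $\text{True}$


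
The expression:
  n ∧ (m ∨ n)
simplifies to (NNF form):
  n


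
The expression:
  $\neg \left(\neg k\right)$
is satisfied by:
  {k: True}


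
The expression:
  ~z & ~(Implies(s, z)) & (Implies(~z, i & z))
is never true.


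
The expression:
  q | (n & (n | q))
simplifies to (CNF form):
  n | q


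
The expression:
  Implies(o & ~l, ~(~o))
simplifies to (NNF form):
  True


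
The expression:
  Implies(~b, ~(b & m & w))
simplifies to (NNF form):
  True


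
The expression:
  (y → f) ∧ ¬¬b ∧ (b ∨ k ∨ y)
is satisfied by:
  {b: True, f: True, y: False}
  {b: True, f: False, y: False}
  {b: True, y: True, f: True}


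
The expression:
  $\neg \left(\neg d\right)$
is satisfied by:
  {d: True}


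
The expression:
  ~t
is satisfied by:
  {t: False}


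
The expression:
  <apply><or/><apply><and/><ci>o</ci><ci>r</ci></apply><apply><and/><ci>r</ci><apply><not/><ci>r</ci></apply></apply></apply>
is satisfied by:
  {r: True, o: True}


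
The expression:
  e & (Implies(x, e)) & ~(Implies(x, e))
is never true.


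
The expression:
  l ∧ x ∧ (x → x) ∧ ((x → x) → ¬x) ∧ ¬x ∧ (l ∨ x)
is never true.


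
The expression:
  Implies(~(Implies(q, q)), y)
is always true.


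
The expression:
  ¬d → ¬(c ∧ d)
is always true.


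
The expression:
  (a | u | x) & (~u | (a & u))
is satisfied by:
  {a: True, x: True, u: False}
  {a: True, u: False, x: False}
  {a: True, x: True, u: True}
  {a: True, u: True, x: False}
  {x: True, u: False, a: False}


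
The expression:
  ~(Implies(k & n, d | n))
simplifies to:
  False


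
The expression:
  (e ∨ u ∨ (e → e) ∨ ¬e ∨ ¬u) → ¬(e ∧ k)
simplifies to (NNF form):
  ¬e ∨ ¬k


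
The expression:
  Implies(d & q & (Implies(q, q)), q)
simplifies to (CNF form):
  True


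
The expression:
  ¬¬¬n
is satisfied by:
  {n: False}


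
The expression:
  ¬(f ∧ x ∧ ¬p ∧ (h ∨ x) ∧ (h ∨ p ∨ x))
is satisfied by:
  {p: True, x: False, f: False}
  {p: False, x: False, f: False}
  {f: True, p: True, x: False}
  {f: True, p: False, x: False}
  {x: True, p: True, f: False}
  {x: True, p: False, f: False}
  {x: True, f: True, p: True}


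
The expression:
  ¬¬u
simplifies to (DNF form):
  u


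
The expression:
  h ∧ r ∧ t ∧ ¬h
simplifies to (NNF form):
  False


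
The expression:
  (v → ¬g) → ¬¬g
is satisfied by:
  {g: True}


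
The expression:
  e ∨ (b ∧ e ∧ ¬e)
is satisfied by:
  {e: True}


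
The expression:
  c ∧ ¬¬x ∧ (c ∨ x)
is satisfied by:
  {c: True, x: True}


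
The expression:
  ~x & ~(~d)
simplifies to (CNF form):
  d & ~x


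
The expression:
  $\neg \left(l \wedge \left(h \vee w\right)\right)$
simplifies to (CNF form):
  $\left(\neg h \vee \neg l\right) \wedge \left(\neg l \vee \neg w\right)$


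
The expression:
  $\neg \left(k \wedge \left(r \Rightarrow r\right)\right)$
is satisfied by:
  {k: False}


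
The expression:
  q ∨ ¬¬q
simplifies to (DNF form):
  q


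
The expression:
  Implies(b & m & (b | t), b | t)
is always true.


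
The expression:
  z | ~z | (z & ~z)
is always true.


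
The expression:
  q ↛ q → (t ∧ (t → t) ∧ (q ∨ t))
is always true.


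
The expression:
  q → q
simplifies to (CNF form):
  True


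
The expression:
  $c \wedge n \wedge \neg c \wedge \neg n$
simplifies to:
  $\text{False}$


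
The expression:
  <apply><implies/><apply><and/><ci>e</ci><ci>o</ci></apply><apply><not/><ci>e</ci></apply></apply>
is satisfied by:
  {e: False, o: False}
  {o: True, e: False}
  {e: True, o: False}


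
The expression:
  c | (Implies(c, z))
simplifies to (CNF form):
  True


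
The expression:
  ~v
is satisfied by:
  {v: False}


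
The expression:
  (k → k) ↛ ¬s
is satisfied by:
  {s: True}


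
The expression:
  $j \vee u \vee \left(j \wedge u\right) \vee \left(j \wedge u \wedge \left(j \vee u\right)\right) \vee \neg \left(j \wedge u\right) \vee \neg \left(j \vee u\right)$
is always true.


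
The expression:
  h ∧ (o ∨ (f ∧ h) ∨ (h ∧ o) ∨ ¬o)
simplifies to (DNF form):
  h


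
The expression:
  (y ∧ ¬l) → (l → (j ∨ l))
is always true.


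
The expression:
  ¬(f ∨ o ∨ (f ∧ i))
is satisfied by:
  {o: False, f: False}


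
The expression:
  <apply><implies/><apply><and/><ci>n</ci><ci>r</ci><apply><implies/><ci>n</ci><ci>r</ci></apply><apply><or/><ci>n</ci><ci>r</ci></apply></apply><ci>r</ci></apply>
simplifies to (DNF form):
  <true/>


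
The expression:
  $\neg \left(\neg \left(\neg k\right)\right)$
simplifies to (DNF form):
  $\neg k$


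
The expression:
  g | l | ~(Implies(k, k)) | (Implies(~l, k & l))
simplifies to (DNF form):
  g | l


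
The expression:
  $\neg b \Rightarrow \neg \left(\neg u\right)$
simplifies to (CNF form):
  $b \vee u$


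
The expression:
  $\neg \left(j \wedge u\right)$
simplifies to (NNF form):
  $\neg j \vee \neg u$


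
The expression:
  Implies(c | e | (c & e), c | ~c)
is always true.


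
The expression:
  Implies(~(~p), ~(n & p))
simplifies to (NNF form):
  ~n | ~p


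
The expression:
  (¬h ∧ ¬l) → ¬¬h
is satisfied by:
  {l: True, h: True}
  {l: True, h: False}
  {h: True, l: False}


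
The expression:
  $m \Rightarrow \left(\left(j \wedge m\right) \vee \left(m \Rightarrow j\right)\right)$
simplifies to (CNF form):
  $j \vee \neg m$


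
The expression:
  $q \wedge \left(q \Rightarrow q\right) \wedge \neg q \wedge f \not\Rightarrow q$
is never true.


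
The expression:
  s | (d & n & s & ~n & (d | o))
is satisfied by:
  {s: True}


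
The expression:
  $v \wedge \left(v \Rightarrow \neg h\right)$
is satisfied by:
  {v: True, h: False}


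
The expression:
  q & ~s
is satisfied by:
  {q: True, s: False}


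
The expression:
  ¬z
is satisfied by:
  {z: False}


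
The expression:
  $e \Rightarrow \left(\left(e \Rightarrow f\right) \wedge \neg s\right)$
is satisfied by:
  {f: True, e: False, s: False}
  {f: False, e: False, s: False}
  {s: True, f: True, e: False}
  {s: True, f: False, e: False}
  {e: True, f: True, s: False}


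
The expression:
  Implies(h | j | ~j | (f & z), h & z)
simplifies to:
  h & z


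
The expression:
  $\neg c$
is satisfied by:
  {c: False}


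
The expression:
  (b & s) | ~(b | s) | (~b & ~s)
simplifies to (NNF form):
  (b & s) | (~b & ~s)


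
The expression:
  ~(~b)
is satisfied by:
  {b: True}


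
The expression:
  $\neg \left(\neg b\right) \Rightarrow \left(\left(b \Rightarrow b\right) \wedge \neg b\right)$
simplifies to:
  $\neg b$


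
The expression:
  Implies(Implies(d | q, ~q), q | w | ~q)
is always true.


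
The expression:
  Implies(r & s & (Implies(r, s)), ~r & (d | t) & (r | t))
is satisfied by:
  {s: False, r: False}
  {r: True, s: False}
  {s: True, r: False}


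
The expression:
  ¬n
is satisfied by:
  {n: False}


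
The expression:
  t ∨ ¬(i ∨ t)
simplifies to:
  t ∨ ¬i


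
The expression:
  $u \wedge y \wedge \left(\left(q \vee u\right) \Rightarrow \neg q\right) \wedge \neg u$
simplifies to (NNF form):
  $\text{False}$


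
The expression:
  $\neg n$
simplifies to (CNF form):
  $\neg n$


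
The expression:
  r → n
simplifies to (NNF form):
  n ∨ ¬r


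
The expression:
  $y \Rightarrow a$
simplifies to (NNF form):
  $a \vee \neg y$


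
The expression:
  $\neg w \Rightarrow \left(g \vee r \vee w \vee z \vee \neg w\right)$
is always true.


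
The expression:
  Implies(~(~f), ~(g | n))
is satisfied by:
  {g: False, f: False, n: False}
  {n: True, g: False, f: False}
  {g: True, n: False, f: False}
  {n: True, g: True, f: False}
  {f: True, n: False, g: False}


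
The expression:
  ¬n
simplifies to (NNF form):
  ¬n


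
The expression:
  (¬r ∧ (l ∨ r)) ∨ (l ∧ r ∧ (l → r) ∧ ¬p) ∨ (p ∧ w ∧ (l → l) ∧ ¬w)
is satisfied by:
  {l: True, p: False, r: False}
  {r: True, l: True, p: False}
  {p: True, l: True, r: False}


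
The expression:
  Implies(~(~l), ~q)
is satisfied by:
  {l: False, q: False}
  {q: True, l: False}
  {l: True, q: False}


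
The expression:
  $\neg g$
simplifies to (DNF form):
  $\neg g$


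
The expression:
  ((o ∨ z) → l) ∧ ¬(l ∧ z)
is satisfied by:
  {l: True, o: False, z: False}
  {o: False, z: False, l: False}
  {l: True, o: True, z: False}


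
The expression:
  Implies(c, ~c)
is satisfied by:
  {c: False}


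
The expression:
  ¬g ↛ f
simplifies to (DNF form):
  f ∨ ¬g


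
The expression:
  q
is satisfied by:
  {q: True}


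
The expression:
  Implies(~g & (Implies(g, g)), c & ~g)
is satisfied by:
  {c: True, g: True}
  {c: True, g: False}
  {g: True, c: False}


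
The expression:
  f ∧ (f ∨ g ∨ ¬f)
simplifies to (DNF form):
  f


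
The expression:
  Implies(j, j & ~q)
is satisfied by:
  {q: False, j: False}
  {j: True, q: False}
  {q: True, j: False}


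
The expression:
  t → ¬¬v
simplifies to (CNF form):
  v ∨ ¬t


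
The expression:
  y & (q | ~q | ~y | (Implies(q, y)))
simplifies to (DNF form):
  y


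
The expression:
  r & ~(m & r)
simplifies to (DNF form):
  r & ~m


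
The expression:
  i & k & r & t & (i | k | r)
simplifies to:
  i & k & r & t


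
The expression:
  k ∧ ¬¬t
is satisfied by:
  {t: True, k: True}


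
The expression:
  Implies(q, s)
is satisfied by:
  {s: True, q: False}
  {q: False, s: False}
  {q: True, s: True}


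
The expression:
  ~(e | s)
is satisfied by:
  {e: False, s: False}


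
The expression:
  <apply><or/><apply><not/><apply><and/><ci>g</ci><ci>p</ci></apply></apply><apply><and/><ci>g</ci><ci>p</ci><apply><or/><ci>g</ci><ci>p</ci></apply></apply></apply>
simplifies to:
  <true/>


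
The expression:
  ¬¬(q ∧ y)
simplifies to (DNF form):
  q ∧ y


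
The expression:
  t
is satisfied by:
  {t: True}


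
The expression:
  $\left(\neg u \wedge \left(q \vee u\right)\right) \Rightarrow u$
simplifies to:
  $u \vee \neg q$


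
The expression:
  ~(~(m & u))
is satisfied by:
  {m: True, u: True}


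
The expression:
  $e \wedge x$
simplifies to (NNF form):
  $e \wedge x$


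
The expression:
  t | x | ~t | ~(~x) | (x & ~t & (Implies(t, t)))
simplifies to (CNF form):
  True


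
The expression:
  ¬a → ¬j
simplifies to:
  a ∨ ¬j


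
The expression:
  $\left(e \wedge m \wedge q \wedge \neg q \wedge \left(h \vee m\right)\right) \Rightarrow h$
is always true.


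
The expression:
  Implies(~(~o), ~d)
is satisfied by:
  {o: False, d: False}
  {d: True, o: False}
  {o: True, d: False}


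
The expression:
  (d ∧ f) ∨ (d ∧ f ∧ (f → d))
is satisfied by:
  {d: True, f: True}


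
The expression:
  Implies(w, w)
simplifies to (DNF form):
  True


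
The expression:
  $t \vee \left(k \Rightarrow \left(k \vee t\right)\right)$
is always true.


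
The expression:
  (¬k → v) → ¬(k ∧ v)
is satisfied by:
  {k: False, v: False}
  {v: True, k: False}
  {k: True, v: False}


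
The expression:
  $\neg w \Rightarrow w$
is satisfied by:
  {w: True}


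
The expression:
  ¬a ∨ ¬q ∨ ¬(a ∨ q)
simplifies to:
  ¬a ∨ ¬q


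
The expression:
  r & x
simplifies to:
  r & x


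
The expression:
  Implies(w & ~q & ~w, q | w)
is always true.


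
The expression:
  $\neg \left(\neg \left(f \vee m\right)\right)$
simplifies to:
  $f \vee m$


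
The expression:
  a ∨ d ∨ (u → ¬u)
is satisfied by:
  {a: True, d: True, u: False}
  {a: True, u: False, d: False}
  {d: True, u: False, a: False}
  {d: False, u: False, a: False}
  {a: True, d: True, u: True}
  {a: True, u: True, d: False}
  {d: True, u: True, a: False}


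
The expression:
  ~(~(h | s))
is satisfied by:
  {s: True, h: True}
  {s: True, h: False}
  {h: True, s: False}


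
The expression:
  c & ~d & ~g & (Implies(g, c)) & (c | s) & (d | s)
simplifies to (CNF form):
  c & s & ~d & ~g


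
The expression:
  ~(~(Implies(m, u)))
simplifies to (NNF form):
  u | ~m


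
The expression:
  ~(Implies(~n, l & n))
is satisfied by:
  {n: False}


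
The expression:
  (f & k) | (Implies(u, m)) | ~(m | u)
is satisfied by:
  {k: True, m: True, f: True, u: False}
  {k: True, m: True, f: False, u: False}
  {m: True, f: True, u: False, k: False}
  {m: True, f: False, u: False, k: False}
  {k: True, f: True, u: False, m: False}
  {k: True, f: False, u: False, m: False}
  {f: True, k: False, u: False, m: False}
  {f: False, k: False, u: False, m: False}
  {k: True, m: True, u: True, f: True}
  {k: True, m: True, u: True, f: False}
  {m: True, u: True, f: True, k: False}
  {m: True, u: True, f: False, k: False}
  {k: True, u: True, f: True, m: False}


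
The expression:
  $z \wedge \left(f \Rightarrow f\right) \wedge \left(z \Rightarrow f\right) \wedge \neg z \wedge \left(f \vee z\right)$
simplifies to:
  $\text{False}$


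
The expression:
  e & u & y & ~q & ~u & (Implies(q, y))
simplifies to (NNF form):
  False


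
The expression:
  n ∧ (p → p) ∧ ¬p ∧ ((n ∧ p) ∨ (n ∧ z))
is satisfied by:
  {z: True, n: True, p: False}


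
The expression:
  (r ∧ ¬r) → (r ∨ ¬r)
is always true.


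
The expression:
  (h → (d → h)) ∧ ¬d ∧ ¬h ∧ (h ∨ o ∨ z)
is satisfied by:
  {o: True, z: True, d: False, h: False}
  {o: True, d: False, h: False, z: False}
  {z: True, d: False, h: False, o: False}


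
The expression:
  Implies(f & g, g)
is always true.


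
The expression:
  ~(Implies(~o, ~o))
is never true.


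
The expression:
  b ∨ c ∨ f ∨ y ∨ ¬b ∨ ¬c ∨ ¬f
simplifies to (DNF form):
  True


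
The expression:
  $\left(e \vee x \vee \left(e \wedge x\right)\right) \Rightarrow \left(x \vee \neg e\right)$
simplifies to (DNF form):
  $x \vee \neg e$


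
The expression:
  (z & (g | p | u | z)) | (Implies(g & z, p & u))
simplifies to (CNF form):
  True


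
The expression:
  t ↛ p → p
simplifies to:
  p ∨ ¬t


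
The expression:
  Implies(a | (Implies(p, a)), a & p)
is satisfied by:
  {p: True}


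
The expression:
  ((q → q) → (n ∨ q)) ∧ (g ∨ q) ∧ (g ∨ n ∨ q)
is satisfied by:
  {n: True, q: True, g: True}
  {n: True, q: True, g: False}
  {q: True, g: True, n: False}
  {q: True, g: False, n: False}
  {n: True, g: True, q: False}


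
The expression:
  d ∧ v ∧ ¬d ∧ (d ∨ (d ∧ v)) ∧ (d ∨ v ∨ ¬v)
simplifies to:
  False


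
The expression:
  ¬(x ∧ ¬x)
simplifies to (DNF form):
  True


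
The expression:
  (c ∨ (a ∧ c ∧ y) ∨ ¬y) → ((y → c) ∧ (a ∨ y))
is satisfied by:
  {a: True, y: True}
  {a: True, y: False}
  {y: True, a: False}


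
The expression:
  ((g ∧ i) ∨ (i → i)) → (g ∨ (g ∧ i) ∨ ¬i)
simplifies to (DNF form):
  g ∨ ¬i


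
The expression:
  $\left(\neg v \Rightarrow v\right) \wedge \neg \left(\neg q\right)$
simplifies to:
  $q \wedge v$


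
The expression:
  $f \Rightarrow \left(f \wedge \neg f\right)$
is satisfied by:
  {f: False}


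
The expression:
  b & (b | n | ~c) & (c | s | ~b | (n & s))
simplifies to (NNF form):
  b & (c | s)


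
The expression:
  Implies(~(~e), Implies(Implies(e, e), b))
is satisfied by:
  {b: True, e: False}
  {e: False, b: False}
  {e: True, b: True}


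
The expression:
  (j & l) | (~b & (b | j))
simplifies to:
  j & (l | ~b)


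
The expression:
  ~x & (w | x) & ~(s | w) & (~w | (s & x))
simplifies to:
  False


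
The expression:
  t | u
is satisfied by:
  {t: True, u: True}
  {t: True, u: False}
  {u: True, t: False}


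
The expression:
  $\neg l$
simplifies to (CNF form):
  $\neg l$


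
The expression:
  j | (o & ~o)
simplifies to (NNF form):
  j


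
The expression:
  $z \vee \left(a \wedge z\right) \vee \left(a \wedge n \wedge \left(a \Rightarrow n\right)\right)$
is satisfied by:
  {n: True, z: True, a: True}
  {n: True, z: True, a: False}
  {z: True, a: True, n: False}
  {z: True, a: False, n: False}
  {n: True, a: True, z: False}


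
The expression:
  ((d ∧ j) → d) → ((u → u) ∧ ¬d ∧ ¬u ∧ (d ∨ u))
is never true.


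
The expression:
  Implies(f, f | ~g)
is always true.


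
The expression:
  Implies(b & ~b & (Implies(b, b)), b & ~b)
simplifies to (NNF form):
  True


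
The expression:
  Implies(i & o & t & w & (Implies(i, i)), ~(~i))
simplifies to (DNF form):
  True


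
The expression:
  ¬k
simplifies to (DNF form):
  ¬k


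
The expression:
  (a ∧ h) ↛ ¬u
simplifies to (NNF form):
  a ∧ h ∧ u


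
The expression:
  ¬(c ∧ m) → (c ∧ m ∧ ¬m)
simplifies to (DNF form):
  c ∧ m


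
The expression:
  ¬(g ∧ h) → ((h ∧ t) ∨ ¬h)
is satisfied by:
  {t: True, g: True, h: False}
  {t: True, h: False, g: False}
  {g: True, h: False, t: False}
  {g: False, h: False, t: False}
  {t: True, g: True, h: True}
  {t: True, h: True, g: False}
  {g: True, h: True, t: False}


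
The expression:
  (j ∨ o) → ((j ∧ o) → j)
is always true.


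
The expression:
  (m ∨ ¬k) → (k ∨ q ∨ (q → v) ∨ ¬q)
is always true.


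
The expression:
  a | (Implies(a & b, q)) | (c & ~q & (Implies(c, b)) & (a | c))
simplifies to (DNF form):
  True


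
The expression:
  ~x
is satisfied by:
  {x: False}


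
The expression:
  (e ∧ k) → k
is always true.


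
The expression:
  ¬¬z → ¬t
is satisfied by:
  {t: False, z: False}
  {z: True, t: False}
  {t: True, z: False}


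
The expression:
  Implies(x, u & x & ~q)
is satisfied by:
  {u: True, q: False, x: False}
  {q: False, x: False, u: False}
  {u: True, q: True, x: False}
  {q: True, u: False, x: False}
  {x: True, u: True, q: False}


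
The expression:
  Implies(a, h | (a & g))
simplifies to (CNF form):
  g | h | ~a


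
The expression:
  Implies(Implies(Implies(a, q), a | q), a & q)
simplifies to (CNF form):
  (a | ~a) & (a | ~q) & (q | ~a) & (q | ~q)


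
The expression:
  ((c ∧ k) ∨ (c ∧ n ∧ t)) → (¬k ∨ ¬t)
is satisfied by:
  {k: False, t: False, c: False}
  {c: True, k: False, t: False}
  {t: True, k: False, c: False}
  {c: True, t: True, k: False}
  {k: True, c: False, t: False}
  {c: True, k: True, t: False}
  {t: True, k: True, c: False}


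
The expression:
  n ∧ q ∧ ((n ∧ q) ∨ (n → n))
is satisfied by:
  {q: True, n: True}


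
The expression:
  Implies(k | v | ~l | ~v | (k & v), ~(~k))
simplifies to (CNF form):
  k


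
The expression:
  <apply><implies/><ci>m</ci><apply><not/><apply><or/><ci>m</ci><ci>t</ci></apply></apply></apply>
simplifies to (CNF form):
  <apply><not/><ci>m</ci></apply>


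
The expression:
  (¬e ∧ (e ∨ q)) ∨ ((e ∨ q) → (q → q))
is always true.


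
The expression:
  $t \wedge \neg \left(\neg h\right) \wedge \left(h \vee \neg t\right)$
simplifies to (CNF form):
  $h \wedge t$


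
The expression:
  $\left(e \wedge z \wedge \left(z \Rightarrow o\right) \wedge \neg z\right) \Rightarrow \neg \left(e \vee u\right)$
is always true.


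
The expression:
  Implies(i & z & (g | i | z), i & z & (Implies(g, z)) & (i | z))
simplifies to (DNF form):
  True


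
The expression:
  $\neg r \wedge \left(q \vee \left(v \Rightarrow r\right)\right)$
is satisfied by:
  {q: True, v: False, r: False}
  {v: False, r: False, q: False}
  {q: True, v: True, r: False}


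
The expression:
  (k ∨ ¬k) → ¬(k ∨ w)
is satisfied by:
  {w: False, k: False}


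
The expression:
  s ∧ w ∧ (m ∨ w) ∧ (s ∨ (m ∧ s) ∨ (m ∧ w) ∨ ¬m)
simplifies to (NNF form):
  s ∧ w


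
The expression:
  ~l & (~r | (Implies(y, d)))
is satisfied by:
  {d: True, y: False, l: False, r: False}
  {r: False, y: False, d: False, l: False}
  {r: True, d: True, y: False, l: False}
  {r: True, y: False, d: False, l: False}
  {d: True, y: True, r: False, l: False}
  {y: True, r: False, d: False, l: False}
  {r: True, y: True, d: True, l: False}


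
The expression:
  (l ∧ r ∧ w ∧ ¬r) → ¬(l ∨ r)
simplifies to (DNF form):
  True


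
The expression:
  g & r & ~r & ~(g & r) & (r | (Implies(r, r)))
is never true.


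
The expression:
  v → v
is always true.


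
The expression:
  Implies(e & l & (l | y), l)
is always true.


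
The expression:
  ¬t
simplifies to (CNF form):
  ¬t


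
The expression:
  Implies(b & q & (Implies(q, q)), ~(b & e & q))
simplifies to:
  ~b | ~e | ~q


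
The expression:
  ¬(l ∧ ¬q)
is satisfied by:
  {q: True, l: False}
  {l: False, q: False}
  {l: True, q: True}


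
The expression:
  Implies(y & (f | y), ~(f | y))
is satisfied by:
  {y: False}


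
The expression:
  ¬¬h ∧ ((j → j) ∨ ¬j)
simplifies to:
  h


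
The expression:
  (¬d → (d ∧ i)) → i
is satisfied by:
  {i: True, d: False}
  {d: False, i: False}
  {d: True, i: True}


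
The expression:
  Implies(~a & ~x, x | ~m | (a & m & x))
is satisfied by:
  {a: True, x: True, m: False}
  {a: True, m: False, x: False}
  {x: True, m: False, a: False}
  {x: False, m: False, a: False}
  {a: True, x: True, m: True}
  {a: True, m: True, x: False}
  {x: True, m: True, a: False}


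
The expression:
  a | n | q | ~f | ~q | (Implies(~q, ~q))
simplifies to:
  True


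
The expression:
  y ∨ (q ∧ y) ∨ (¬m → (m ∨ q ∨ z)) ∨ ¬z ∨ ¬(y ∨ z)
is always true.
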